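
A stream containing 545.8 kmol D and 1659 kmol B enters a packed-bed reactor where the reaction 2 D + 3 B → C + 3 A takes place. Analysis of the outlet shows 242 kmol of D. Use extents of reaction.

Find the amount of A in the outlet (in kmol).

456 kmol

For D: n = n₀ − 2ξ → 242 = 545.8 − 2ξ, giving ξ = 151.9 kmol.
Outlet amounts (n = n₀ + ν ξ):
  D: 545.8 − 2(151.9) = 242
  B: 1659 − 3(151.9) = 1203
  C: 0 + 1(151.9) = 151.9
  A: 0 + 3(151.9) = 455.7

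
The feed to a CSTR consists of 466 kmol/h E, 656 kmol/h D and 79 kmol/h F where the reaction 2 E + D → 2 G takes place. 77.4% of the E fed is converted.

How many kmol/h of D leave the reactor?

E reacted = 0.774 × 466 = 360.7 kmol/h; ν_E = −2, so ξ = 360.7/2 = 180.3 kmol/h.
Outlet amounts (n = n₀ + ν ξ):
  E: 466 − 2(180.3) = 105.3
  D: 656 − 1(180.3) = 475.7
  G: 0 + 2(180.3) = 360.7
  F: 79 (inert)

476 kmol/h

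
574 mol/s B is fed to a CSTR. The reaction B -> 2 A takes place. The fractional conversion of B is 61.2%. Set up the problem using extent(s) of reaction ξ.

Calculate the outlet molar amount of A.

B reacted = 0.612 × 574 = 351.3 mol/s; ν_B = −1, so ξ = 351.3/1 = 351.3 mol/s.
Outlet amounts (n = n₀ + ν ξ):
  B: 574 − 1(351.3) = 222.7
  A: 0 + 2(351.3) = 702.6

703 mol/s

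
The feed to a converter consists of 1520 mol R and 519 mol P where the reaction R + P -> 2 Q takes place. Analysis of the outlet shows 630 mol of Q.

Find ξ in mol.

For Q: n = n₀ + 2ξ → 630 = 0 + 2ξ, giving ξ = 315 mol.
Outlet amounts (n = n₀ + ν ξ):
  R: 1520 − 1(315) = 1205
  P: 519 − 1(315) = 204
  Q: 0 + 2(315) = 630

ξ = 315 mol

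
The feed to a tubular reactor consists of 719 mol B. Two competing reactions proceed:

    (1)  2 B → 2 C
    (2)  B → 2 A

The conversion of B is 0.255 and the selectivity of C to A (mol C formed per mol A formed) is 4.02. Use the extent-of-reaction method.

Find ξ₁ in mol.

ξ₁ = 81.5 mol

Conversion of B: B consumed = 0.255 × 719 = 183.3 mol = 2ξ₁ + 1ξ₂.
Selectivity: 2ξ₁ / (2ξ₂) = 4.02 → ξ₁ = 4.02 ξ₂.
Substitute: (2·4.02 + 1) ξ₂ = 183.3 → ξ₂ = 20.28 mol, ξ₁ = 81.53 mol.
Outlet amounts (n = n₀ + Σ ν·ξ):
  B: 719 − 2(81.53) − 1(20.28) = 535.7
  C: 0 + 2(81.53) = 163.1
  A: 0 + 2(20.28) = 40.56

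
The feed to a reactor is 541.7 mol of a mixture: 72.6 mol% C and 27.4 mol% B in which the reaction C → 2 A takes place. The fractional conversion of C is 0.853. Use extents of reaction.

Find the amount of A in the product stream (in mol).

671 mol

C reacted = 0.853 × 393.3 = 335.5 mol; ν_C = −1, so ξ = 335.5/1 = 335.5 mol.
Outlet amounts (n = n₀ + ν ξ):
  C: 393.3 − 1(335.5) = 57.81
  A: 0 + 2(335.5) = 670.9
  B: 148.4 (inert)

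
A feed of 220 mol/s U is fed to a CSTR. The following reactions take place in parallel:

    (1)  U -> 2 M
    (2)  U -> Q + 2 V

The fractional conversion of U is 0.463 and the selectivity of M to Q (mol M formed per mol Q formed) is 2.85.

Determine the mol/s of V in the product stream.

84 mol/s

Conversion of U: U consumed = 0.463 × 220 = 101.9 mol/s = 1ξ₁ + 1ξ₂.
Selectivity: 2ξ₁ / (1ξ₂) = 2.85 → ξ₁ = 1.425 ξ₂.
Substitute: (1·1.425 + 1) ξ₂ = 101.9 → ξ₂ = 42 mol/s, ξ₁ = 59.86 mol/s.
Outlet amounts (n = n₀ + Σ ν·ξ):
  U: 220 − 1(59.86) − 1(42) = 118.1
  M: 0 + 2(59.86) = 119.7
  Q: 0 + 1(42) = 42
  V: 0 + 2(42) = 84.01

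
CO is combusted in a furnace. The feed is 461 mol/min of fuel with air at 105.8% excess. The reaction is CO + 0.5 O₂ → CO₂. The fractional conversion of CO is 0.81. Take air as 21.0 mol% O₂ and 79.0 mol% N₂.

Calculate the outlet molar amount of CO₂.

373 mol/min

Stoichiometric O₂ = 0.5 × 461 = 230.5 mol/min; O₂ fed = 230.5 × 2.058 = 474.4 mol/min.
N₂ fed = 474.4 × 79/21 = 1785 mol/min.
Fuel reacted = 0.81 × 461 → ξ = 373.4 mol/min.
Outlet (n = n₀ + ν ξ):
  CO: 461 − 1(373.4) = 87.59
  O₂: 474.4 − 0.5(373.4) = 287.7
  N₂: 1785 (inert)
  CO₂: 0 + 1(373.4) = 373.4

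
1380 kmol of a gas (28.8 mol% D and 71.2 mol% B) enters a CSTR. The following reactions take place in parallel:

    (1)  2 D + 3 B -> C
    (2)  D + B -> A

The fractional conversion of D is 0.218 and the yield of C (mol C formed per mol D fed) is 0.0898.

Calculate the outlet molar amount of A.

15.3 kmol

Yield of C: 1ξ₁ / 397.4 = 0.0898 → ξ₁ = 35.69 kmol.
Conversion of D: 2ξ₁ + 1ξ₂ = 0.218 × 397.4 = 86.64 → ξ₂ = 15.26 kmol.
Outlet amounts (n = n₀ + Σ ν·ξ):
  D: 397.4 − 2(35.69) − 1(15.26) = 310.8
  B: 982.6 − 3(35.69) − 1(15.26) = 860.2
  C: 0 + 1(35.69) = 35.69
  A: 0 + 1(15.26) = 15.26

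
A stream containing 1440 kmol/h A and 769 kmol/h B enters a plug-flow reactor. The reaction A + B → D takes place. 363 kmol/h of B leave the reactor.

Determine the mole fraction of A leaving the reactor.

For B: n = n₀ − 1ξ → 363 = 769 − 1ξ, giving ξ = 406 kmol/h.
Outlet amounts (n = n₀ + ν ξ):
  A: 1440 − 1(406) = 1034
  B: 769 − 1(406) = 363
  D: 0 + 1(406) = 406
Total out = 1803 kmol/h; y_A = 1034 / 1803 = 0.5735.

0.573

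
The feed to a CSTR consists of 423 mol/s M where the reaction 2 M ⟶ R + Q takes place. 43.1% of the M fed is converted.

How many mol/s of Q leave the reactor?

M reacted = 0.431 × 423 = 182.3 mol/s; ν_M = −2, so ξ = 182.3/2 = 91.16 mol/s.
Outlet amounts (n = n₀ + ν ξ):
  M: 423 − 2(91.16) = 240.7
  R: 0 + 1(91.16) = 91.16
  Q: 0 + 1(91.16) = 91.16

91.2 mol/s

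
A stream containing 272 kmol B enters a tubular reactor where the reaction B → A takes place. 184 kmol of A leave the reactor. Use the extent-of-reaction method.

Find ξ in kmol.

For A: n = n₀ + 1ξ → 184 = 0 + 1ξ, giving ξ = 184 kmol.
Outlet amounts (n = n₀ + ν ξ):
  B: 272 − 1(184) = 88
  A: 0 + 1(184) = 184

ξ = 184 kmol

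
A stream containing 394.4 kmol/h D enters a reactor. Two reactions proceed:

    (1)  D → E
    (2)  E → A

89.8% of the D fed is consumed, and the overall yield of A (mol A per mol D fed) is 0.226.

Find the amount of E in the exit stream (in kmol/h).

265 kmol/h

Conversion of D: D consumed = 1ξ₁ = 0.898 × 394.4 → ξ₁ = 354.2 kmol/h.
Yield of A: 1ξ₂ / 394.4 = 0.226 → ξ₂ = 89.13 kmol/h.
Outlet amounts (n = n₀ + Σ ν·ξ):
  D: 394.4 − 1(354.2) = 40.23
  E: 0 + 1(354.2) − 1(89.13) = 265
  A: 0 + 1(89.13) = 89.13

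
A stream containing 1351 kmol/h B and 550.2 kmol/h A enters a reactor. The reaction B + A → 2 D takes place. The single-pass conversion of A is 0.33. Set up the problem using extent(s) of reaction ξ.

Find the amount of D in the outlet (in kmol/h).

A reacted = 0.33 × 550.2 = 181.6 kmol/h; ν_A = −1, so ξ = 181.6/1 = 181.6 kmol/h.
Outlet amounts (n = n₀ + ν ξ):
  B: 1351 − 1(181.6) = 1169
  A: 550.2 − 1(181.6) = 368.6
  D: 0 + 2(181.6) = 363.1

363 kmol/h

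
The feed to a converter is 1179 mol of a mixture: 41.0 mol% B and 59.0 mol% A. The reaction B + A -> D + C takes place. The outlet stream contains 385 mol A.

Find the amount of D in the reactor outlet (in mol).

For A: n = n₀ − 1ξ → 385 = 695.6 − 1ξ, giving ξ = 310.6 mol.
Outlet amounts (n = n₀ + ν ξ):
  B: 483.4 − 1(310.6) = 172.8
  A: 695.6 − 1(310.6) = 385
  D: 0 + 1(310.6) = 310.6
  C: 0 + 1(310.6) = 310.6

311 mol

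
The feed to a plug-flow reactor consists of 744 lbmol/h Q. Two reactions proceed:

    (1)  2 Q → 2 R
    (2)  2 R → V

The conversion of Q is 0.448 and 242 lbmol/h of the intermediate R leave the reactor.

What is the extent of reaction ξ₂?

Conversion of Q: Q consumed = 2ξ₁ = 0.448 × 744 → ξ₁ = 166.7 lbmol/h.
R balance: n_R = 0 + 2ξ₁ − 2ξ₂ = 242 → ξ₂ = (2·166.7 − 242)/2 = 45.66 lbmol/h.
Outlet amounts (n = n₀ + Σ ν·ξ):
  Q: 744 − 2(166.7) = 410.7
  R: 0 + 2(166.7) − 2(45.66) = 242
  V: 0 + 1(45.66) = 45.66

ξ₂ = 45.7 lbmol/h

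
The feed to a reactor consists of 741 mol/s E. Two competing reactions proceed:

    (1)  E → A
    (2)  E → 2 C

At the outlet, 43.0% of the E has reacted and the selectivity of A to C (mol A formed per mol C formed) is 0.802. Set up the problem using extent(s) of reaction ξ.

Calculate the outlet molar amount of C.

245 mol/s

Conversion of E: E consumed = 0.43 × 741 = 318.6 mol/s = 1ξ₁ + 1ξ₂.
Selectivity: 1ξ₁ / (2ξ₂) = 0.802 → ξ₁ = 1.604 ξ₂.
Substitute: (1·1.604 + 1) ξ₂ = 318.6 → ξ₂ = 122.4 mol/s, ξ₁ = 196.3 mol/s.
Outlet amounts (n = n₀ + Σ ν·ξ):
  E: 741 − 1(196.3) − 1(122.4) = 422.4
  A: 0 + 1(196.3) = 196.3
  C: 0 + 2(122.4) = 244.7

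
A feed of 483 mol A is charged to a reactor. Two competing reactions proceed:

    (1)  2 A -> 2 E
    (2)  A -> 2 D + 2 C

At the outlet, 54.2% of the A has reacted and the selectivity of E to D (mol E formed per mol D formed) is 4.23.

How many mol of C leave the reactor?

Conversion of A: A consumed = 0.542 × 483 = 261.8 mol = 2ξ₁ + 1ξ₂.
Selectivity: 2ξ₁ / (2ξ₂) = 4.23 → ξ₁ = 4.23 ξ₂.
Substitute: (2·4.23 + 1) ξ₂ = 261.8 → ξ₂ = 27.67 mol, ξ₁ = 117.1 mol.
Outlet amounts (n = n₀ + Σ ν·ξ):
  A: 483 − 2(117.1) − 1(27.67) = 221.2
  E: 0 + 2(117.1) = 234.1
  D: 0 + 2(27.67) = 55.35
  C: 0 + 2(27.67) = 55.35

55.3 mol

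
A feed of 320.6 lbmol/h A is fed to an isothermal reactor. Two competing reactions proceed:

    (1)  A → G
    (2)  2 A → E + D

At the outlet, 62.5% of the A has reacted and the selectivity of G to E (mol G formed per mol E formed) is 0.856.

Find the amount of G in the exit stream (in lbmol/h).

Conversion of A: A consumed = 0.625 × 320.6 = 200.4 lbmol/h = 1ξ₁ + 2ξ₂.
Selectivity: 1ξ₁ / (1ξ₂) = 0.856 → ξ₁ = 0.856 ξ₂.
Substitute: (1·0.856 + 2) ξ₂ = 200.4 → ξ₂ = 70.16 lbmol/h, ξ₁ = 60.06 lbmol/h.
Outlet amounts (n = n₀ + Σ ν·ξ):
  A: 320.6 − 1(60.06) − 2(70.16) = 120.2
  G: 0 + 1(60.06) = 60.06
  E: 0 + 1(70.16) = 70.16
  D: 0 + 1(70.16) = 70.16

60.1 lbmol/h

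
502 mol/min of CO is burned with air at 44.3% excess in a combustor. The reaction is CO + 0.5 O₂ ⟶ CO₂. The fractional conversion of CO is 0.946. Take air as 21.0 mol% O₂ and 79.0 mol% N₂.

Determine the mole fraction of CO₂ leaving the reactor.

Stoichiometric O₂ = 0.5 × 502 = 251 mol/min; O₂ fed = 251 × 1.443 = 362.2 mol/min.
N₂ fed = 362.2 × 79/21 = 1363 mol/min.
Fuel reacted = 0.946 × 502 → ξ = 474.9 mol/min.
Outlet (n = n₀ + ν ξ):
  CO: 502 − 1(474.9) = 27.11
  O₂: 362.2 − 0.5(474.9) = 124.7
  N₂: 1363 (inert)
  CO₂: 0 + 1(474.9) = 474.9
Total out = 1989 mol/min; y_CO₂ = 474.9 / 1989 = 0.2387.

0.239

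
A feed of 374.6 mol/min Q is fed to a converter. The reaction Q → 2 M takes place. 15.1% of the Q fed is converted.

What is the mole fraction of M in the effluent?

Q reacted = 0.151 × 374.6 = 56.56 mol/min; ν_Q = −1, so ξ = 56.56/1 = 56.56 mol/min.
Outlet amounts (n = n₀ + ν ξ):
  Q: 374.6 − 1(56.56) = 318
  M: 0 + 2(56.56) = 113.1
Total out = 431.2 mol/min; y_M = 113.1 / 431.2 = 0.2624.

0.262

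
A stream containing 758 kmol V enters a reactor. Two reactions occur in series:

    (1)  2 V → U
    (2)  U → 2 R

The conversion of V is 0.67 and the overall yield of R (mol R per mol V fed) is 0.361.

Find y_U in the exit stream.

0.183

Conversion of V: V consumed = 2ξ₁ = 0.67 × 758 → ξ₁ = 253.9 kmol.
Yield of R: 2ξ₂ / 758 = 0.361 → ξ₂ = 136.8 kmol.
Outlet amounts (n = n₀ + Σ ν·ξ):
  V: 758 − 2(253.9) = 250.1
  U: 0 + 1(253.9) − 1(136.8) = 117.1
  R: 0 + 2(136.8) = 273.6
Total out = 640.9 kmol; y_U = 117.1 / 640.9 = 0.1827.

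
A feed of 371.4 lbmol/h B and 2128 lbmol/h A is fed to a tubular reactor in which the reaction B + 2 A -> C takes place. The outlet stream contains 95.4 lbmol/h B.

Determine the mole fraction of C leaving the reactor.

For B: n = n₀ − 1ξ → 95.4 = 371.4 − 1ξ, giving ξ = 276 lbmol/h.
Outlet amounts (n = n₀ + ν ξ):
  B: 371.4 − 1(276) = 95.4
  A: 2128 − 2(276) = 1576
  C: 0 + 1(276) = 276
Total out = 1947 lbmol/h; y_C = 276 / 1947 = 0.1417.

0.142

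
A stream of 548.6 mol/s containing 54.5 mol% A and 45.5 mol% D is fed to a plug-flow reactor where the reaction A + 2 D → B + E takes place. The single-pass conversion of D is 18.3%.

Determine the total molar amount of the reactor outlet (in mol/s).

D reacted = 0.183 × 249.6 = 45.68 mol/s; ν_D = −2, so ξ = 45.68/2 = 22.84 mol/s.
Outlet amounts (n = n₀ + ν ξ):
  A: 299 − 1(22.84) = 276.1
  D: 249.6 − 2(22.84) = 203.9
  B: 0 + 1(22.84) = 22.84
  E: 0 + 1(22.84) = 22.84
Total out = 276.1 + 203.9 + 22.84 + 22.84 = 525.8 mol/s.

526 mol/s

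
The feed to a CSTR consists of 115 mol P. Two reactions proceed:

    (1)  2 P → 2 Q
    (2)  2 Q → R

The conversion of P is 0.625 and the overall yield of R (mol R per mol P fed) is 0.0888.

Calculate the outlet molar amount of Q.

51.5 mol

Conversion of P: P consumed = 2ξ₁ = 0.625 × 115 → ξ₁ = 35.94 mol.
Yield of R: 1ξ₂ / 115 = 0.0888 → ξ₂ = 10.21 mol.
Outlet amounts (n = n₀ + Σ ν·ξ):
  P: 115 − 2(35.94) = 43.12
  Q: 0 + 2(35.94) − 2(10.21) = 51.45
  R: 0 + 1(10.21) = 10.21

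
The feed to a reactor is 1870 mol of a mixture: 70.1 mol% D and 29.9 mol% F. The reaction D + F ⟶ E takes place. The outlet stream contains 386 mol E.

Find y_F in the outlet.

For E: n = n₀ + 1ξ → 386 = 0 + 1ξ, giving ξ = 386 mol.
Outlet amounts (n = n₀ + ν ξ):
  D: 1311 − 1(386) = 924.9
  F: 559.1 − 1(386) = 173.1
  E: 0 + 1(386) = 386
Total out = 1484 mol; y_F = 173.1 / 1484 = 0.1167.

0.117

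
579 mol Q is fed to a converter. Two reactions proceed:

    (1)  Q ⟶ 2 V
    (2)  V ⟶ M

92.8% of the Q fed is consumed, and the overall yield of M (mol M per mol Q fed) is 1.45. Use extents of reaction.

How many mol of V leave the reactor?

Conversion of Q: Q consumed = 1ξ₁ = 0.928 × 579 → ξ₁ = 537.3 mol.
Yield of M: 1ξ₂ / 579 = 1.45 → ξ₂ = 839.5 mol.
Outlet amounts (n = n₀ + Σ ν·ξ):
  Q: 579 − 1(537.3) = 41.69
  V: 0 + 2(537.3) − 1(839.5) = 235.1
  M: 0 + 1(839.5) = 839.5

235 mol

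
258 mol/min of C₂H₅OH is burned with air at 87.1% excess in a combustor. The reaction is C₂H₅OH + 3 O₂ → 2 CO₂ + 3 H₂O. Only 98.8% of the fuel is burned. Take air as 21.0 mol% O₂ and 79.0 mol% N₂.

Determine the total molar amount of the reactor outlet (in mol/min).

Stoichiometric O₂ = 3 × 258 = 774 mol/min; O₂ fed = 774 × 1.871 = 1448 mol/min.
N₂ fed = 1448 × 79/21 = 5448 mol/min.
Fuel reacted = 0.988 × 258 → ξ = 254.9 mol/min.
Outlet (n = n₀ + ν ξ):
  C₂H₅OH: 258 − 1(254.9) = 3.096
  O₂: 1448 − 3(254.9) = 683.4
  N₂: 5448 (inert)
  CO₂: 0 + 2(254.9) = 509.8
  H₂O: 0 + 3(254.9) = 764.7
Total out = 3.096 + 683.4 + 5448 + 509.8 + 764.7 = 7409 mol/min.

7410 mol/min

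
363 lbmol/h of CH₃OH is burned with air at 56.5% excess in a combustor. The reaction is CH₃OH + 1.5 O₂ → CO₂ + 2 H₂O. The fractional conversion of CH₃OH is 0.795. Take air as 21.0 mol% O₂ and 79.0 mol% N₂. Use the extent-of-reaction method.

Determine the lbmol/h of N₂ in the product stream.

Stoichiometric O₂ = 1.5 × 363 = 544.5 lbmol/h; O₂ fed = 544.5 × 1.565 = 852.1 lbmol/h.
N₂ fed = 852.1 × 79/21 = 3206 lbmol/h.
Fuel reacted = 0.795 × 363 → ξ = 288.6 lbmol/h.
Outlet (n = n₀ + ν ξ):
  CH₃OH: 363 − 1(288.6) = 74.41
  O₂: 852.1 − 1.5(288.6) = 419.3
  N₂: 3206 (inert)
  CO₂: 0 + 1(288.6) = 288.6
  H₂O: 0 + 2(288.6) = 577.2

3210 lbmol/h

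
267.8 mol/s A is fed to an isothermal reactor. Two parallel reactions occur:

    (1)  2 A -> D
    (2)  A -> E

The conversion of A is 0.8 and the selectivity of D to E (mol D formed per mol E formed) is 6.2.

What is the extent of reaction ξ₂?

ξ₂ = 16 mol/s

Conversion of A: A consumed = 0.8 × 267.8 = 214.2 mol/s = 2ξ₁ + 1ξ₂.
Selectivity: 1ξ₁ / (1ξ₂) = 6.2 → ξ₁ = 6.2 ξ₂.
Substitute: (2·6.2 + 1) ξ₂ = 214.2 → ξ₂ = 15.99 mol/s, ξ₁ = 99.13 mol/s.
Outlet amounts (n = n₀ + Σ ν·ξ):
  A: 267.8 − 2(99.13) − 1(15.99) = 53.56
  D: 0 + 1(99.13) = 99.13
  E: 0 + 1(15.99) = 15.99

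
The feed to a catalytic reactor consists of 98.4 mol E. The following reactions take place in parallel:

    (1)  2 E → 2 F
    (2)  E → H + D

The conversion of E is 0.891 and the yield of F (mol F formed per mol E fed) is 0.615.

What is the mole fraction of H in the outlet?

0.216

Yield of F: 2ξ₁ / 98.4 = 0.615 → ξ₁ = 30.26 mol.
Conversion of E: 2ξ₁ + 1ξ₂ = 0.891 × 98.4 = 87.67 → ξ₂ = 27.16 mol.
Outlet amounts (n = n₀ + Σ ν·ξ):
  E: 98.4 − 2(30.26) − 1(27.16) = 10.73
  F: 0 + 2(30.26) = 60.52
  H: 0 + 1(27.16) = 27.16
  D: 0 + 1(27.16) = 27.16
Total out = 125.6 mol; y_H = 27.16 / 125.6 = 0.2163.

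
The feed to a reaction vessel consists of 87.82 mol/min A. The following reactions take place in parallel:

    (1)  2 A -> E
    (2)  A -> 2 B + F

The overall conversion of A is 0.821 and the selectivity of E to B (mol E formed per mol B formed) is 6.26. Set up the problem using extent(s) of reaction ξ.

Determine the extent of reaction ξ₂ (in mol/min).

Conversion of A: A consumed = 0.821 × 87.82 = 72.1 mol/min = 2ξ₁ + 1ξ₂.
Selectivity: 1ξ₁ / (2ξ₂) = 6.26 → ξ₁ = 12.52 ξ₂.
Substitute: (2·12.52 + 1) ξ₂ = 72.1 → ξ₂ = 2.769 mol/min, ξ₁ = 34.67 mol/min.
Outlet amounts (n = n₀ + Σ ν·ξ):
  A: 87.82 − 2(34.67) − 1(2.769) = 15.72
  E: 0 + 1(34.67) = 34.67
  B: 0 + 2(2.769) = 5.538
  F: 0 + 1(2.769) = 2.769

ξ₂ = 2.77 mol/min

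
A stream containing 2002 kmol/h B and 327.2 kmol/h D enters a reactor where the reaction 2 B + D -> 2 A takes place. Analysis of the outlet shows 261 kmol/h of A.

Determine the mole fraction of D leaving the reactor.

For A: n = n₀ + 2ξ → 261 = 0 + 2ξ, giving ξ = 130.5 kmol/h.
Outlet amounts (n = n₀ + ν ξ):
  B: 2002 − 2(130.5) = 1741
  D: 327.2 − 1(130.5) = 196.7
  A: 0 + 2(130.5) = 261
Total out = 2199 kmol/h; y_D = 196.7 / 2199 = 0.08946.

0.0895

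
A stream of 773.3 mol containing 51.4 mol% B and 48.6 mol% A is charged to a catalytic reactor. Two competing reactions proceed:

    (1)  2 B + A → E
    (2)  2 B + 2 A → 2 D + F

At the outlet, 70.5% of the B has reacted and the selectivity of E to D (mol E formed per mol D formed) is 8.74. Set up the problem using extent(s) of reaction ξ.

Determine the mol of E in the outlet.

Conversion of B: B consumed = 0.705 × 397.5 = 280.2 mol = 2ξ₁ + 2ξ₂.
Selectivity: 1ξ₁ / (2ξ₂) = 8.74 → ξ₁ = 17.48 ξ₂.
Substitute: (2·17.48 + 2) ξ₂ = 280.2 → ξ₂ = 7.582 mol, ξ₁ = 132.5 mol.
Outlet amounts (n = n₀ + Σ ν·ξ):
  B: 397.5 − 2(132.5) − 2(7.582) = 117.3
  A: 375.8 − 1(132.5) − 2(7.582) = 228.1
  E: 0 + 1(132.5) = 132.5
  D: 0 + 2(7.582) = 15.16
  F: 0 + 1(7.582) = 7.582

133 mol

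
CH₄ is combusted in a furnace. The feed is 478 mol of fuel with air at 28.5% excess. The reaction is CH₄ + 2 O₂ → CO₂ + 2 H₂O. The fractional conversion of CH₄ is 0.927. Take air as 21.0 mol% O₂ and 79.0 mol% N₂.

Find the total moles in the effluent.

6330 mol

Stoichiometric O₂ = 2 × 478 = 956 mol; O₂ fed = 956 × 1.285 = 1228 mol.
N₂ fed = 1228 × 79/21 = 4621 mol.
Fuel reacted = 0.927 × 478 → ξ = 443.1 mol.
Outlet (n = n₀ + ν ξ):
  CH₄: 478 − 1(443.1) = 34.89
  O₂: 1228 − 2(443.1) = 342.2
  N₂: 4621 (inert)
  CO₂: 0 + 1(443.1) = 443.1
  H₂O: 0 + 2(443.1) = 886.2
Total out = 34.89 + 342.2 + 4621 + 443.1 + 886.2 = 6328 mol.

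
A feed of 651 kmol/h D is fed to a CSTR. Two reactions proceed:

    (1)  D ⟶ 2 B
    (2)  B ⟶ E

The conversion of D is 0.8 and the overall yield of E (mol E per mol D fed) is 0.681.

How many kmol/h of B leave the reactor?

Conversion of D: D consumed = 1ξ₁ = 0.8 × 651 → ξ₁ = 520.8 kmol/h.
Yield of E: 1ξ₂ / 651 = 0.681 → ξ₂ = 443.3 kmol/h.
Outlet amounts (n = n₀ + Σ ν·ξ):
  D: 651 − 1(520.8) = 130.2
  B: 0 + 2(520.8) − 1(443.3) = 598.3
  E: 0 + 1(443.3) = 443.3

598 kmol/h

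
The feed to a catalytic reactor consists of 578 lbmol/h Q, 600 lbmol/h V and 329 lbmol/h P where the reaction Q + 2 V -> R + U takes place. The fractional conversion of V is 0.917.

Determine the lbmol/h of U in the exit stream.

275 lbmol/h

V reacted = 0.917 × 600 = 550.2 lbmol/h; ν_V = −2, so ξ = 550.2/2 = 275.1 lbmol/h.
Outlet amounts (n = n₀ + ν ξ):
  Q: 578 − 1(275.1) = 302.9
  V: 600 − 2(275.1) = 49.8
  R: 0 + 1(275.1) = 275.1
  U: 0 + 1(275.1) = 275.1
  P: 329 (inert)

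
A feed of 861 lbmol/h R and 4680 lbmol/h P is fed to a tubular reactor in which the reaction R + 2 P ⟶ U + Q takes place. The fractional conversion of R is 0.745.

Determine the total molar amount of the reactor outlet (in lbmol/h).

4900 lbmol/h

R reacted = 0.745 × 861 = 641.4 lbmol/h; ν_R = −1, so ξ = 641.4/1 = 641.4 lbmol/h.
Outlet amounts (n = n₀ + ν ξ):
  R: 861 − 1(641.4) = 219.6
  P: 4680 − 2(641.4) = 3397
  U: 0 + 1(641.4) = 641.4
  Q: 0 + 1(641.4) = 641.4
Total out = 219.6 + 3397 + 641.4 + 641.4 = 4900 lbmol/h.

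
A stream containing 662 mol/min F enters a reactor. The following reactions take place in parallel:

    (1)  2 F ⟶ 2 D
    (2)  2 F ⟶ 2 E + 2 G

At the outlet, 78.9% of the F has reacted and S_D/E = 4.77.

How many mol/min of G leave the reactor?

Conversion of F: F consumed = 0.789 × 662 = 522.3 mol/min = 2ξ₁ + 2ξ₂.
Selectivity: 2ξ₁ / (2ξ₂) = 4.77 → ξ₁ = 4.77 ξ₂.
Substitute: (2·4.77 + 2) ξ₂ = 522.3 → ξ₂ = 45.26 mol/min, ξ₁ = 215.9 mol/min.
Outlet amounts (n = n₀ + Σ ν·ξ):
  F: 662 − 2(215.9) − 2(45.26) = 139.7
  D: 0 + 2(215.9) = 431.8
  E: 0 + 2(45.26) = 90.52
  G: 0 + 2(45.26) = 90.52

90.5 mol/min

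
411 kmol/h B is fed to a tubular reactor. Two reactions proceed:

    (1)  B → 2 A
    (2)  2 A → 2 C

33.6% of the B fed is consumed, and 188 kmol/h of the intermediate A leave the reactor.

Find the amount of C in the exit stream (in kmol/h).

Conversion of B: B consumed = 1ξ₁ = 0.336 × 411 → ξ₁ = 138.1 kmol/h.
A balance: n_A = 0 + 2ξ₁ − 2ξ₂ = 188 → ξ₂ = (2·138.1 − 188)/2 = 44.1 kmol/h.
Outlet amounts (n = n₀ + Σ ν·ξ):
  B: 411 − 1(138.1) = 272.9
  A: 0 + 2(138.1) − 2(44.1) = 188
  C: 0 + 2(44.1) = 88.19

88.2 kmol/h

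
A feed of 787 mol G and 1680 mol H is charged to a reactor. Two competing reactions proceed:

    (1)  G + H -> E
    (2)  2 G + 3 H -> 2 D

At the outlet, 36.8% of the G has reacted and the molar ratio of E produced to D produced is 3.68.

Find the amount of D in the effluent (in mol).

61.9 mol

Conversion of G: G consumed = 0.368 × 787 = 289.6 mol = 1ξ₁ + 2ξ₂.
Selectivity: 1ξ₁ / (2ξ₂) = 3.68 → ξ₁ = 7.36 ξ₂.
Substitute: (1·7.36 + 2) ξ₂ = 289.6 → ξ₂ = 30.94 mol, ξ₁ = 227.7 mol.
Outlet amounts (n = n₀ + Σ ν·ξ):
  G: 787 − 1(227.7) − 2(30.94) = 497.4
  H: 1680 − 1(227.7) − 3(30.94) = 1359
  E: 0 + 1(227.7) = 227.7
  D: 0 + 2(30.94) = 61.88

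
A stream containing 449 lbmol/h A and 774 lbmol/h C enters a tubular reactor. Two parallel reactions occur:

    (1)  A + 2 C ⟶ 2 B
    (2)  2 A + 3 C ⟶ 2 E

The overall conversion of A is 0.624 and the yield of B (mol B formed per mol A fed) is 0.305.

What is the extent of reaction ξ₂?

Yield of B: 2ξ₁ / 449 = 0.305 → ξ₁ = 68.47 lbmol/h.
Conversion of A: 1ξ₁ + 2ξ₂ = 0.624 × 449 = 280.2 → ξ₂ = 105.9 lbmol/h.
Outlet amounts (n = n₀ + Σ ν·ξ):
  A: 449 − 1(68.47) − 2(105.9) = 168.8
  C: 774 − 2(68.47) − 3(105.9) = 319.5
  B: 0 + 2(68.47) = 136.9
  E: 0 + 2(105.9) = 211.7

ξ₂ = 106 lbmol/h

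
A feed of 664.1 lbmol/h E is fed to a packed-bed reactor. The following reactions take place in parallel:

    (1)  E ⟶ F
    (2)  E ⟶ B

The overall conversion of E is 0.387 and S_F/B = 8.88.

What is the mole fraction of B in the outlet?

0.0392

Conversion of E: E consumed = 0.387 × 664.1 = 257 lbmol/h = 1ξ₁ + 1ξ₂.
Selectivity: 1ξ₁ / (1ξ₂) = 8.88 → ξ₁ = 8.88 ξ₂.
Substitute: (1·8.88 + 1) ξ₂ = 257 → ξ₂ = 26.01 lbmol/h, ξ₁ = 231 lbmol/h.
Outlet amounts (n = n₀ + Σ ν·ξ):
  E: 664.1 − 1(231) − 1(26.01) = 407.1
  F: 0 + 1(231) = 231
  B: 0 + 1(26.01) = 26.01
Total out = 664.1 lbmol/h; y_B = 26.01 / 664.1 = 0.03917.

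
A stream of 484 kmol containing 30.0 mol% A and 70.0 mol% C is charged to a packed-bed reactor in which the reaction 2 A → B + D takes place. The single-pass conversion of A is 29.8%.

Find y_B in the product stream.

0.0447

A reacted = 0.298 × 145.2 = 43.27 kmol; ν_A = −2, so ξ = 43.27/2 = 21.63 kmol.
Outlet amounts (n = n₀ + ν ξ):
  A: 145.2 − 2(21.63) = 101.9
  B: 0 + 1(21.63) = 21.63
  D: 0 + 1(21.63) = 21.63
  C: 338.8 (inert)
Total out = 484 kmol; y_B = 21.63 / 484 = 0.0447.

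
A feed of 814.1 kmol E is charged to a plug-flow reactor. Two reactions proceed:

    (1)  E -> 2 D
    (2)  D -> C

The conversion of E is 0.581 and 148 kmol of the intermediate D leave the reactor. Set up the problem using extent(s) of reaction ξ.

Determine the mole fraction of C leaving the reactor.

0.62

Conversion of E: E consumed = 1ξ₁ = 0.581 × 814.1 → ξ₁ = 473 kmol.
D balance: n_D = 0 + 2ξ₁ − 1ξ₂ = 148 → ξ₂ = (2·473 − 148)/1 = 798 kmol.
Outlet amounts (n = n₀ + Σ ν·ξ):
  E: 814.1 − 1(473) = 341.1
  D: 0 + 2(473) − 1(798) = 148
  C: 0 + 1(798) = 798
Total out = 1287 kmol; y_C = 798 / 1287 = 0.62.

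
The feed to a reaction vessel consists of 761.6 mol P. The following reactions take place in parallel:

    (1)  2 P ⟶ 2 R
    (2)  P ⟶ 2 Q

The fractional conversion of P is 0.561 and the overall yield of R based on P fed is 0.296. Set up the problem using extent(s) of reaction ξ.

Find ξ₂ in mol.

ξ₂ = 202 mol

Yield of R: 2ξ₁ / 761.6 = 0.296 → ξ₁ = 112.7 mol.
Conversion of P: 2ξ₁ + 1ξ₂ = 0.561 × 761.6 = 427.3 → ξ₂ = 201.8 mol.
Outlet amounts (n = n₀ + Σ ν·ξ):
  P: 761.6 − 2(112.7) − 1(201.8) = 334.3
  R: 0 + 2(112.7) = 225.4
  Q: 0 + 2(201.8) = 403.6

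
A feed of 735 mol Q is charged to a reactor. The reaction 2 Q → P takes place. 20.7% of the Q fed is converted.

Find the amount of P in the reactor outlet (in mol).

Q reacted = 0.207 × 735 = 152.1 mol; ν_Q = −2, so ξ = 152.1/2 = 76.07 mol.
Outlet amounts (n = n₀ + ν ξ):
  Q: 735 − 2(76.07) = 582.9
  P: 0 + 1(76.07) = 76.07

76.1 mol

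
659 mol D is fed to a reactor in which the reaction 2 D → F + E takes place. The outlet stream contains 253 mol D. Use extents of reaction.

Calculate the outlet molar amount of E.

For D: n = n₀ − 2ξ → 253 = 659 − 2ξ, giving ξ = 203 mol.
Outlet amounts (n = n₀ + ν ξ):
  D: 659 − 2(203) = 253
  F: 0 + 1(203) = 203
  E: 0 + 1(203) = 203

203 mol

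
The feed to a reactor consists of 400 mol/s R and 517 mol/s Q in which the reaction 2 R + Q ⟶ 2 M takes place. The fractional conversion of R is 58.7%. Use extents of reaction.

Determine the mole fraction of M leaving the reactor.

0.294

R reacted = 0.587 × 400 = 234.8 mol/s; ν_R = −2, so ξ = 234.8/2 = 117.4 mol/s.
Outlet amounts (n = n₀ + ν ξ):
  R: 400 − 2(117.4) = 165.2
  Q: 517 − 1(117.4) = 399.6
  M: 0 + 2(117.4) = 234.8
Total out = 799.6 mol/s; y_M = 234.8 / 799.6 = 0.2936.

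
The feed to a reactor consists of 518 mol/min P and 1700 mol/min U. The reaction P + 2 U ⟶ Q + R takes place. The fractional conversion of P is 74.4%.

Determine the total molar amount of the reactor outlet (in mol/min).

1830 mol/min

P reacted = 0.744 × 518 = 385.4 mol/min; ν_P = −1, so ξ = 385.4/1 = 385.4 mol/min.
Outlet amounts (n = n₀ + ν ξ):
  P: 518 − 1(385.4) = 132.6
  U: 1700 − 2(385.4) = 929.2
  Q: 0 + 1(385.4) = 385.4
  R: 0 + 1(385.4) = 385.4
Total out = 132.6 + 929.2 + 385.4 + 385.4 = 1833 mol/min.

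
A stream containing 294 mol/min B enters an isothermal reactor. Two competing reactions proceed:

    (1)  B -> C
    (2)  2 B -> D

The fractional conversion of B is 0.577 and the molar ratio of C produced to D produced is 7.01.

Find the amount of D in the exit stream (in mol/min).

Conversion of B: B consumed = 0.577 × 294 = 169.6 mol/min = 1ξ₁ + 2ξ₂.
Selectivity: 1ξ₁ / (1ξ₂) = 7.01 → ξ₁ = 7.01 ξ₂.
Substitute: (1·7.01 + 2) ξ₂ = 169.6 → ξ₂ = 18.83 mol/min, ξ₁ = 132 mol/min.
Outlet amounts (n = n₀ + Σ ν·ξ):
  B: 294 − 1(132) − 2(18.83) = 124.4
  C: 0 + 1(132) = 132
  D: 0 + 1(18.83) = 18.83

18.8 mol/min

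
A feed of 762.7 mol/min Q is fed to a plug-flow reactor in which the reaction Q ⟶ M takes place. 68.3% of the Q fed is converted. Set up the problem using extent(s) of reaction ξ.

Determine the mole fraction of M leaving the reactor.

0.683

Q reacted = 0.683 × 762.7 = 520.9 mol/min; ν_Q = −1, so ξ = 520.9/1 = 520.9 mol/min.
Outlet amounts (n = n₀ + ν ξ):
  Q: 762.7 − 1(520.9) = 241.8
  M: 0 + 1(520.9) = 520.9
Total out = 762.7 mol/min; y_M = 520.9 / 762.7 = 0.683.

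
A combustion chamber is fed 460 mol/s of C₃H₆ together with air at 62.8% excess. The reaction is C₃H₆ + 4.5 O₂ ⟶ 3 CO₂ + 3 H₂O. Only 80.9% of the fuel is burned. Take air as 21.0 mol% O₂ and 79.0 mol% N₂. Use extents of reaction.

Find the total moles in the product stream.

16700 mol/s

Stoichiometric O₂ = 4.5 × 460 = 2070 mol/s; O₂ fed = 2070 × 1.628 = 3370 mol/s.
N₂ fed = 3370 × 79/21 = 12680 mol/s.
Fuel reacted = 0.809 × 460 → ξ = 372.1 mol/s.
Outlet (n = n₀ + ν ξ):
  C₃H₆: 460 − 1(372.1) = 87.86
  O₂: 3370 − 4.5(372.1) = 1695
  N₂: 12680 (inert)
  CO₂: 0 + 3(372.1) = 1116
  H₂O: 0 + 3(372.1) = 1116
Total out = 87.86 + 1695 + 12680 + 1116 + 1116 = 16690 mol/s.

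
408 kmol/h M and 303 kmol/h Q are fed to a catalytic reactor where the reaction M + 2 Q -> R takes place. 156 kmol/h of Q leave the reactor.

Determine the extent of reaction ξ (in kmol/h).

ξ = 73.5 kmol/h

For Q: n = n₀ − 2ξ → 156 = 303 − 2ξ, giving ξ = 73.5 kmol/h.
Outlet amounts (n = n₀ + ν ξ):
  M: 408 − 1(73.5) = 334.5
  Q: 303 − 2(73.5) = 156
  R: 0 + 1(73.5) = 73.5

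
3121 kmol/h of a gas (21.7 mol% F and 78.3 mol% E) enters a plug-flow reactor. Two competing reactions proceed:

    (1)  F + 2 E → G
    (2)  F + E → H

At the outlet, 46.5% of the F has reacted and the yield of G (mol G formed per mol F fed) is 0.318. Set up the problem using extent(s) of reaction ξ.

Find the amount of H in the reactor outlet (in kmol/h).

Yield of G: 1ξ₁ / 677.3 = 0.318 → ξ₁ = 215.4 kmol/h.
Conversion of F: 1ξ₁ + 1ξ₂ = 0.465 × 677.3 = 314.9 → ξ₂ = 99.56 kmol/h.
Outlet amounts (n = n₀ + Σ ν·ξ):
  F: 677.3 − 1(215.4) − 1(99.56) = 362.3
  E: 2444 − 2(215.4) − 1(99.56) = 1913
  G: 0 + 1(215.4) = 215.4
  H: 0 + 1(99.56) = 99.56

99.6 kmol/h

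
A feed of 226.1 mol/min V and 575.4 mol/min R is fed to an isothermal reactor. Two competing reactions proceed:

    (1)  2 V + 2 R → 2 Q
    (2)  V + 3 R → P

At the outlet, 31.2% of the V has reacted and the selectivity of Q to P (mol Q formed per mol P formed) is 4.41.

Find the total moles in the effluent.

705 mol/min

Conversion of V: V consumed = 0.312 × 226.1 = 70.54 mol/min = 2ξ₁ + 1ξ₂.
Selectivity: 2ξ₁ / (1ξ₂) = 4.41 → ξ₁ = 2.205 ξ₂.
Substitute: (2·2.205 + 1) ξ₂ = 70.54 → ξ₂ = 13.04 mol/min, ξ₁ = 28.75 mol/min.
Outlet amounts (n = n₀ + Σ ν·ξ):
  V: 226.1 − 2(28.75) − 1(13.04) = 155.6
  R: 575.4 − 2(28.75) − 3(13.04) = 478.8
  Q: 0 + 2(28.75) = 57.5
  P: 0 + 1(13.04) = 13.04
Total out = 155.6 + 478.8 + 57.5 + 13.04 = 704.9 mol/min.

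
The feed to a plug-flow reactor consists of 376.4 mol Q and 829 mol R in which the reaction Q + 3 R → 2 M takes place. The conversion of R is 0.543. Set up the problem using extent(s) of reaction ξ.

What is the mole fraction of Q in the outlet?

R reacted = 0.543 × 829 = 450.1 mol; ν_R = −3, so ξ = 450.1/3 = 150 mol.
Outlet amounts (n = n₀ + ν ξ):
  Q: 376.4 − 1(150) = 226.4
  R: 829 − 3(150) = 378.9
  M: 0 + 2(150) = 300.1
Total out = 905.3 mol; y_Q = 226.4 / 905.3 = 0.25.

0.25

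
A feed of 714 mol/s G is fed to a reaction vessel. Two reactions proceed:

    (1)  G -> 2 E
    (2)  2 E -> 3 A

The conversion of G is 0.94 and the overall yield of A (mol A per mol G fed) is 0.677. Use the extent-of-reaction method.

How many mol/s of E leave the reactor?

1020 mol/s

Conversion of G: G consumed = 1ξ₁ = 0.94 × 714 → ξ₁ = 671.2 mol/s.
Yield of A: 3ξ₂ / 714 = 0.677 → ξ₂ = 161.1 mol/s.
Outlet amounts (n = n₀ + Σ ν·ξ):
  G: 714 − 1(671.2) = 42.84
  E: 0 + 2(671.2) − 2(161.1) = 1020
  A: 0 + 3(161.1) = 483.4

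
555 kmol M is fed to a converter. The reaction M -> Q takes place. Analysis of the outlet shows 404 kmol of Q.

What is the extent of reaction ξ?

For Q: n = n₀ + 1ξ → 404 = 0 + 1ξ, giving ξ = 404 kmol.
Outlet amounts (n = n₀ + ν ξ):
  M: 555 − 1(404) = 151
  Q: 0 + 1(404) = 404

ξ = 404 kmol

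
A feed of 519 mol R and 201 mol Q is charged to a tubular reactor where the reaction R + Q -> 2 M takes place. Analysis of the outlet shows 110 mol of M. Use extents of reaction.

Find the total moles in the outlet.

For M: n = n₀ + 2ξ → 110 = 0 + 2ξ, giving ξ = 55 mol.
Outlet amounts (n = n₀ + ν ξ):
  R: 519 − 1(55) = 464
  Q: 201 − 1(55) = 146
  M: 0 + 2(55) = 110
Total out = 464 + 146 + 110 = 720 mol.

720 mol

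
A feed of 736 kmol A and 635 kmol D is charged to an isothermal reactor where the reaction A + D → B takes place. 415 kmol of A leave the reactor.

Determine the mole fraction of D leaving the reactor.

0.299

For A: n = n₀ − 1ξ → 415 = 736 − 1ξ, giving ξ = 321 kmol.
Outlet amounts (n = n₀ + ν ξ):
  A: 736 − 1(321) = 415
  D: 635 − 1(321) = 314
  B: 0 + 1(321) = 321
Total out = 1050 kmol; y_D = 314 / 1050 = 0.299.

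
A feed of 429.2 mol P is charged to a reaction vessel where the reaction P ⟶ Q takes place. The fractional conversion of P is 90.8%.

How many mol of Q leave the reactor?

390 mol

P reacted = 0.908 × 429.2 = 389.7 mol; ν_P = −1, so ξ = 389.7/1 = 389.7 mol.
Outlet amounts (n = n₀ + ν ξ):
  P: 429.2 − 1(389.7) = 39.49
  Q: 0 + 1(389.7) = 389.7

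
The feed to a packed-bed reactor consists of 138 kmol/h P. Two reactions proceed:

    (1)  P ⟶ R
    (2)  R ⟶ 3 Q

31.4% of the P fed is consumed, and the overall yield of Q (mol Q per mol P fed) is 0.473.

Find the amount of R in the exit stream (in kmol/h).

21.6 kmol/h

Conversion of P: P consumed = 1ξ₁ = 0.314 × 138 → ξ₁ = 43.33 kmol/h.
Yield of Q: 3ξ₂ / 138 = 0.473 → ξ₂ = 21.76 kmol/h.
Outlet amounts (n = n₀ + Σ ν·ξ):
  P: 138 − 1(43.33) = 94.67
  R: 0 + 1(43.33) − 1(21.76) = 21.57
  Q: 0 + 3(21.76) = 65.27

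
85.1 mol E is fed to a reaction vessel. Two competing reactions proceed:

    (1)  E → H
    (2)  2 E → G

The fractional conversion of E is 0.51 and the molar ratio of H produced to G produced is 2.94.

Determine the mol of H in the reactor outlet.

25.8 mol

Conversion of E: E consumed = 0.51 × 85.1 = 43.4 mol = 1ξ₁ + 2ξ₂.
Selectivity: 1ξ₁ / (1ξ₂) = 2.94 → ξ₁ = 2.94 ξ₂.
Substitute: (1·2.94 + 2) ξ₂ = 43.4 → ξ₂ = 8.786 mol, ξ₁ = 25.83 mol.
Outlet amounts (n = n₀ + Σ ν·ξ):
  E: 85.1 − 1(25.83) − 2(8.786) = 41.7
  H: 0 + 1(25.83) = 25.83
  G: 0 + 1(8.786) = 8.786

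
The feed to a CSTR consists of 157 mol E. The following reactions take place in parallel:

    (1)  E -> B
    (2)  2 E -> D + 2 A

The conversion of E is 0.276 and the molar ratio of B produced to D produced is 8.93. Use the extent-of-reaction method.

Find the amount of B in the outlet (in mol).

35.4 mol

Conversion of E: E consumed = 0.276 × 157 = 43.33 mol = 1ξ₁ + 2ξ₂.
Selectivity: 1ξ₁ / (1ξ₂) = 8.93 → ξ₁ = 8.93 ξ₂.
Substitute: (1·8.93 + 2) ξ₂ = 43.33 → ξ₂ = 3.965 mol, ξ₁ = 35.4 mol.
Outlet amounts (n = n₀ + Σ ν·ξ):
  E: 157 − 1(35.4) − 2(3.965) = 113.7
  B: 0 + 1(35.4) = 35.4
  D: 0 + 1(3.965) = 3.965
  A: 0 + 2(3.965) = 7.929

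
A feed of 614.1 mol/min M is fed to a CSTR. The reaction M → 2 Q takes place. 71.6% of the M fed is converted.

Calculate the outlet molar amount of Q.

879 mol/min

M reacted = 0.716 × 614.1 = 439.7 mol/min; ν_M = −1, so ξ = 439.7/1 = 439.7 mol/min.
Outlet amounts (n = n₀ + ν ξ):
  M: 614.1 − 1(439.7) = 174.4
  Q: 0 + 2(439.7) = 879.4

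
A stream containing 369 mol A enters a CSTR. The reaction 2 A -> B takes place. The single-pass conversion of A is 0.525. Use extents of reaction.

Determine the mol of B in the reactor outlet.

A reacted = 0.525 × 369 = 193.7 mol; ν_A = −2, so ξ = 193.7/2 = 96.86 mol.
Outlet amounts (n = n₀ + ν ξ):
  A: 369 − 2(96.86) = 175.3
  B: 0 + 1(96.86) = 96.86

96.9 mol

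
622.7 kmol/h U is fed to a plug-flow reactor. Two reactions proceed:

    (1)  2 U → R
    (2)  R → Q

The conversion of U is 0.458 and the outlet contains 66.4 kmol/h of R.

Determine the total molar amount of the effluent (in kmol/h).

Conversion of U: U consumed = 2ξ₁ = 0.458 × 622.7 → ξ₁ = 142.6 kmol/h.
R balance: n_R = 0 + 1ξ₁ − 1ξ₂ = 66.4 → ξ₂ = (1·142.6 − 66.4)/1 = 76.2 kmol/h.
Outlet amounts (n = n₀ + Σ ν·ξ):
  U: 622.7 − 2(142.6) = 337.5
  R: 0 + 1(142.6) − 1(76.2) = 66.4
  Q: 0 + 1(76.2) = 76.2
Total out = 337.5 + 66.4 + 76.2 = 480.1 kmol/h.

480 kmol/h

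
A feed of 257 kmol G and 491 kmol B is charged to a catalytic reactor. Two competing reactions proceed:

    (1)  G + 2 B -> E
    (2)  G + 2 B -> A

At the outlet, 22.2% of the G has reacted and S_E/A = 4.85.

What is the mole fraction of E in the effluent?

0.0746

Conversion of G: G consumed = 0.222 × 257 = 57.05 kmol = 1ξ₁ + 1ξ₂.
Selectivity: 1ξ₁ / (1ξ₂) = 4.85 → ξ₁ = 4.85 ξ₂.
Substitute: (1·4.85 + 1) ξ₂ = 57.05 → ξ₂ = 9.753 kmol, ξ₁ = 47.3 kmol.
Outlet amounts (n = n₀ + Σ ν·ξ):
  G: 257 − 1(47.3) − 1(9.753) = 199.9
  B: 491 − 2(47.3) − 2(9.753) = 376.9
  E: 0 + 1(47.3) = 47.3
  A: 0 + 1(9.753) = 9.753
Total out = 633.9 kmol; y_E = 47.3 / 633.9 = 0.07462.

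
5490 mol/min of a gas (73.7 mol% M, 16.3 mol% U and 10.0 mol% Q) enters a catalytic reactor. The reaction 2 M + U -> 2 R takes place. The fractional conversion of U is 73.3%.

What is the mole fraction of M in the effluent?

0.566

U reacted = 0.733 × 894.9 = 655.9 mol/min; ν_U = −1, so ξ = 655.9/1 = 655.9 mol/min.
Outlet amounts (n = n₀ + ν ξ):
  M: 4046 − 2(655.9) = 2734
  U: 894.9 − 1(655.9) = 238.9
  R: 0 + 2(655.9) = 1312
  Q: 549 (inert)
Total out = 4834 mol/min; y_M = 2734 / 4834 = 0.5656.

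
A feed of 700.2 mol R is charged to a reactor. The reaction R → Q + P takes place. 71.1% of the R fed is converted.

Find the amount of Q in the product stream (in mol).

R reacted = 0.711 × 700.2 = 497.8 mol; ν_R = −1, so ξ = 497.8/1 = 497.8 mol.
Outlet amounts (n = n₀ + ν ξ):
  R: 700.2 − 1(497.8) = 202.4
  Q: 0 + 1(497.8) = 497.8
  P: 0 + 1(497.8) = 497.8

498 mol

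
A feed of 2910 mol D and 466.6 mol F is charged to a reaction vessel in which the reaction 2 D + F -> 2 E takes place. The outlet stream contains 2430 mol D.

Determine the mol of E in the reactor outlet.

480 mol

For D: n = n₀ − 2ξ → 2430 = 2910 − 2ξ, giving ξ = 240 mol.
Outlet amounts (n = n₀ + ν ξ):
  D: 2910 − 2(240) = 2430
  F: 466.6 − 1(240) = 226.6
  E: 0 + 2(240) = 480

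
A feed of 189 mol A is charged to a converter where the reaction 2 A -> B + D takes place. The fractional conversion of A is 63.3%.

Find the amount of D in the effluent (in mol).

A reacted = 0.633 × 189 = 119.6 mol; ν_A = −2, so ξ = 119.6/2 = 59.82 mol.
Outlet amounts (n = n₀ + ν ξ):
  A: 189 − 2(59.82) = 69.36
  B: 0 + 1(59.82) = 59.82
  D: 0 + 1(59.82) = 59.82

59.8 mol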